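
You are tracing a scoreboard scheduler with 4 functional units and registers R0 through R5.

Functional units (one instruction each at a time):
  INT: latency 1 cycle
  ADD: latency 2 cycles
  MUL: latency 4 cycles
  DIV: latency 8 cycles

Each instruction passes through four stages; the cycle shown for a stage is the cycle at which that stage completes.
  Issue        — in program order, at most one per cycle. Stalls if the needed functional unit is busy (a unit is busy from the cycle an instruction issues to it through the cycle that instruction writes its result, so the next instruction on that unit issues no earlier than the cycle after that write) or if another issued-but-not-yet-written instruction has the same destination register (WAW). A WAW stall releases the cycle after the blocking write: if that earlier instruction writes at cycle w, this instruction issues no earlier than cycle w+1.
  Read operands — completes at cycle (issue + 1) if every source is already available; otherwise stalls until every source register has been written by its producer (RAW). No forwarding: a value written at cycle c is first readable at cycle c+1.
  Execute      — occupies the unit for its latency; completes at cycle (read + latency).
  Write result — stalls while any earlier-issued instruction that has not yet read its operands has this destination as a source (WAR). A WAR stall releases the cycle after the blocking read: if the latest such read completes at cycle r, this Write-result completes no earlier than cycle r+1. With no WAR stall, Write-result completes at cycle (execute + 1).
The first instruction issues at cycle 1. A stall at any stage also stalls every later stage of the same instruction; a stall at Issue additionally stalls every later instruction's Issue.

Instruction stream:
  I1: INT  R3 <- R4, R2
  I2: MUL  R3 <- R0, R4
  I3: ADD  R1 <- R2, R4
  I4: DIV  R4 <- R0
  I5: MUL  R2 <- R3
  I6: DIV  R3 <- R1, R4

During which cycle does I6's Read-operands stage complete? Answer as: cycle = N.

cycle = 19

cycle 1: I1 dispatched to INT
cycle 2: I1 operands ready
cycle 3: I1 complete
cycle 4: R3←I1
cycle 5: I2 dispatched to MUL
cycle 6: I2 operands ready; I3 dispatched to ADD
cycle 7: I3 operands ready; I4 dispatched to DIV
cycle 8: I4 operands ready
cycle 9: I3 complete
cycle 10: I2 complete; R1←I3
cycle 11: R3←I2
cycle 12: I5 dispatched to MUL
cycle 13: I5 operands ready
cycle 16: I4 complete
cycle 17: R4←I4; I5 complete
cycle 18: R2←I5; I6 dispatched to DIV
cycle 19: I6 operands ready
cycle 27: I6 complete
cycle 28: R3←I6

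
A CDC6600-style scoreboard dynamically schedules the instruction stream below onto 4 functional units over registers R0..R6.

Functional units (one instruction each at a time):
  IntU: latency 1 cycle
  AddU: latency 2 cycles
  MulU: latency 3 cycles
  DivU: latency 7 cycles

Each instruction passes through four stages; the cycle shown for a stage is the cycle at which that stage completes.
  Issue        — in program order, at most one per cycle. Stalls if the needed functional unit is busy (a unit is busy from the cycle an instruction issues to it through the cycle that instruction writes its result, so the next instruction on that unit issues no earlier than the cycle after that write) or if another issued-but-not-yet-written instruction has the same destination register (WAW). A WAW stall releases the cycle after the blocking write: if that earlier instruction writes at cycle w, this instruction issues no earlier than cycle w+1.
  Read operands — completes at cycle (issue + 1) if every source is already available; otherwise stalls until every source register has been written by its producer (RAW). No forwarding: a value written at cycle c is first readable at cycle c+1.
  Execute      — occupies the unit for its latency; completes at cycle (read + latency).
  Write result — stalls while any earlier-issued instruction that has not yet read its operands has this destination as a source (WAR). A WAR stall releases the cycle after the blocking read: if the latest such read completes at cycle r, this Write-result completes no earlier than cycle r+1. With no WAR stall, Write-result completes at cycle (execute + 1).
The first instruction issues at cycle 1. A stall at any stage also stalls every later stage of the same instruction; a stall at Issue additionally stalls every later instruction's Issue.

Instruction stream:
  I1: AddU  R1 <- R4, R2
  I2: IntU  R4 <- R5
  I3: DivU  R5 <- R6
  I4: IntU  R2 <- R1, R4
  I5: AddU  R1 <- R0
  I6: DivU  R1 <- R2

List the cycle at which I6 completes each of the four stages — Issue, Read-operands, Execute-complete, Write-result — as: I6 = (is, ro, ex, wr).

I6 = (13, 14, 21, 22)

t=1  issue I1 (AddU)
t=2  I1 read-ops | issue I2 (IntU)
t=3  I2 read-ops | issue I3 (DivU)
t=4  I1 finished on AddU | I2 finished on IntU | I3 read-ops
t=5  I1→R1 | I2→R4
t=6  issue I4 (IntU)
t=7  I4 read-ops | issue I5 (AddU)
t=8  I4 finished on IntU | I5 read-ops
t=9  I4→R2
t=10  I5 finished on AddU
t=11  I3 finished on DivU | I5→R1
t=12  I3→R5
t=13  issue I6 (DivU)
t=14  I6 read-ops
t=21  I6 finished on DivU
t=22  I6→R1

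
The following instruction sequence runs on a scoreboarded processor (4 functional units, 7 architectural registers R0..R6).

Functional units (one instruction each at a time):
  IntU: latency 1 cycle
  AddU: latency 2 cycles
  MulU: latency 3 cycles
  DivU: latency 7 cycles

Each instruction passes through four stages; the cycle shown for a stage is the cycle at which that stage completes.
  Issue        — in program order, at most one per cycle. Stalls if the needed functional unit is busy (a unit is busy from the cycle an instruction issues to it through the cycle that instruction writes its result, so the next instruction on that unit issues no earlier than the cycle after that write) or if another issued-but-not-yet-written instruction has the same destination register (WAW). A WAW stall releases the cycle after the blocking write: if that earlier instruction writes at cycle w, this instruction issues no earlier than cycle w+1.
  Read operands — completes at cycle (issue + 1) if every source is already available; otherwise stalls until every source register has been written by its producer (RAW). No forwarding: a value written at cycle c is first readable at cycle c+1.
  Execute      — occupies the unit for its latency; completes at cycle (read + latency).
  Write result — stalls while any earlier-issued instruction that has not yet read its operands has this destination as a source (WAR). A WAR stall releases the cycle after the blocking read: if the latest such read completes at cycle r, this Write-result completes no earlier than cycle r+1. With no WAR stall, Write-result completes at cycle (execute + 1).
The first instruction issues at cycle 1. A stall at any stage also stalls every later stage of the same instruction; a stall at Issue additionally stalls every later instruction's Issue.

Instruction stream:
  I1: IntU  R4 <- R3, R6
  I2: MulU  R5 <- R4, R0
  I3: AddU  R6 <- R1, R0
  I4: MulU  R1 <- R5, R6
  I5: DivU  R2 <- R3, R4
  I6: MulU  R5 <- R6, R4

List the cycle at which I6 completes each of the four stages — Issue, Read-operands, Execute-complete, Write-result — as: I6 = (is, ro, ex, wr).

I6 = (16, 17, 20, 21)

I1: IS=1 RO=2 EX=3 WR=4
I2: IS=2 RO=5 EX=8 WR=9  [RAW R4: wait I1 write@4]
I3: IS=3 RO=4 EX=6 WR=7
I4: IS=10 RO=11 EX=14 WR=15  [struct: MulU busy until I2 writes@9]
I5: IS=11 RO=12 EX=19 WR=20
I6: IS=16 RO=17 EX=20 WR=21  [struct: MulU busy until I4 writes@15]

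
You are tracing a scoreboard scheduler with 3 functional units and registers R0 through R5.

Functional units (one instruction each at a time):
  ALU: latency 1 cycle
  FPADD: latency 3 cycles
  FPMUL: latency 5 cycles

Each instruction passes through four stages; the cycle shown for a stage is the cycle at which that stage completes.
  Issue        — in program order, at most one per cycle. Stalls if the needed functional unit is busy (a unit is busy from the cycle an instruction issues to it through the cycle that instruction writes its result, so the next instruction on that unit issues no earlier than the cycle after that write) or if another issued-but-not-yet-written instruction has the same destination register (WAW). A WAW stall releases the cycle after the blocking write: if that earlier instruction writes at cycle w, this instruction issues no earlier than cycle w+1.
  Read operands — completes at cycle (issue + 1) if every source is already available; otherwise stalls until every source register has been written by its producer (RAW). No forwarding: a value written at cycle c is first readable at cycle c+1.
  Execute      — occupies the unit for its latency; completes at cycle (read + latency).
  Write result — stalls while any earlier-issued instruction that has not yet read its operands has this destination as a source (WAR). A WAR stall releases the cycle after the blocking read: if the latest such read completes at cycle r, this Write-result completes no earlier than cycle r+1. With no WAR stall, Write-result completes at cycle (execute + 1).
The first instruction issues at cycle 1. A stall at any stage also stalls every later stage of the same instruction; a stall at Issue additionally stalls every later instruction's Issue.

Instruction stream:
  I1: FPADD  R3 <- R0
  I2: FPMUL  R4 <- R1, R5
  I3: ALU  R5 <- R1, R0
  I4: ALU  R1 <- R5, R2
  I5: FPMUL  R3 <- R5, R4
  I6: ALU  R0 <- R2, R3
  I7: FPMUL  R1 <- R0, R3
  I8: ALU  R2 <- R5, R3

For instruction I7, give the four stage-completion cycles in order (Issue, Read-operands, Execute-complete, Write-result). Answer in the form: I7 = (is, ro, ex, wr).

I7 = (18, 21, 26, 27)

I1: IS=1 RO=2 EX=5 WR=6
I2: IS=2 RO=3 EX=8 WR=9
I3: IS=3 RO=4 EX=5 WR=6
I4: IS=7 RO=8 EX=9 WR=10  [struct: ALU busy until I3 writes@6]
I5: IS=10 RO=11 EX=16 WR=17  [struct: FPMUL busy until I2 writes@9]
I6: IS=11 RO=18 EX=19 WR=20  [RAW R3: wait I5 write@17]
I7: IS=18 RO=21 EX=26 WR=27  [struct: FPMUL busy until I5 writes@17; RAW R0: wait I6 write@20]
I8: IS=21 RO=22 EX=23 WR=24  [struct: ALU busy until I6 writes@20]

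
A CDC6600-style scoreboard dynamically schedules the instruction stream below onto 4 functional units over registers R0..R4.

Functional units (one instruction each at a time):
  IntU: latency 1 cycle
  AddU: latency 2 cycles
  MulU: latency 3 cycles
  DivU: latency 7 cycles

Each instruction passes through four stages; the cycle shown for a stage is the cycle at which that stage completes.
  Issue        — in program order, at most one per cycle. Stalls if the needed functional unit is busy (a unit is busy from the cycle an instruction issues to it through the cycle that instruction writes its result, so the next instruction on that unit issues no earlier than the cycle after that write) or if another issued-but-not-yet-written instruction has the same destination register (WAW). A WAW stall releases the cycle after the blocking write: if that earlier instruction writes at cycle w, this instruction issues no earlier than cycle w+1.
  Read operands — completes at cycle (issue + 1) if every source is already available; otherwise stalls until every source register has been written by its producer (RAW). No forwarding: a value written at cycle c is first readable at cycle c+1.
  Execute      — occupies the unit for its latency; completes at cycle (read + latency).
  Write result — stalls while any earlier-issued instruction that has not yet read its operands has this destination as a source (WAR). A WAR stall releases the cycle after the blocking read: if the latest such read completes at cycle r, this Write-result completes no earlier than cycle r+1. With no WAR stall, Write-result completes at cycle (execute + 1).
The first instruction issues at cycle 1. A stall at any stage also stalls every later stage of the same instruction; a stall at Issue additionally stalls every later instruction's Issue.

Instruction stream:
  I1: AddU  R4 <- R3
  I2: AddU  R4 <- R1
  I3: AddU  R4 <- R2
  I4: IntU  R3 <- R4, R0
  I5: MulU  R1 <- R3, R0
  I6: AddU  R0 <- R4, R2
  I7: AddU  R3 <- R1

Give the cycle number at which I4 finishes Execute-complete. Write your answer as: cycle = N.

cycle = 17

c1: I1→AddU
c2: I1 RO
c4: I1 EX
c5: I1 WR R4
c6: I2→AddU
c7: I2 RO
c9: I2 EX
c10: I2 WR R4
c11: I3→AddU
c12: I3 RO, I4→IntU
c13: I5→MulU
c14: I3 EX
c15: I3 WR R4
c16: I4 RO, I6→AddU
c17: I4 EX, I6 RO
c18: I4 WR R3
c19: I5 RO, I6 EX
c20: I6 WR R0
c21: I7→AddU
c22: I5 EX
c23: I5 WR R1
c24: I7 RO
c26: I7 EX
c27: I7 WR R3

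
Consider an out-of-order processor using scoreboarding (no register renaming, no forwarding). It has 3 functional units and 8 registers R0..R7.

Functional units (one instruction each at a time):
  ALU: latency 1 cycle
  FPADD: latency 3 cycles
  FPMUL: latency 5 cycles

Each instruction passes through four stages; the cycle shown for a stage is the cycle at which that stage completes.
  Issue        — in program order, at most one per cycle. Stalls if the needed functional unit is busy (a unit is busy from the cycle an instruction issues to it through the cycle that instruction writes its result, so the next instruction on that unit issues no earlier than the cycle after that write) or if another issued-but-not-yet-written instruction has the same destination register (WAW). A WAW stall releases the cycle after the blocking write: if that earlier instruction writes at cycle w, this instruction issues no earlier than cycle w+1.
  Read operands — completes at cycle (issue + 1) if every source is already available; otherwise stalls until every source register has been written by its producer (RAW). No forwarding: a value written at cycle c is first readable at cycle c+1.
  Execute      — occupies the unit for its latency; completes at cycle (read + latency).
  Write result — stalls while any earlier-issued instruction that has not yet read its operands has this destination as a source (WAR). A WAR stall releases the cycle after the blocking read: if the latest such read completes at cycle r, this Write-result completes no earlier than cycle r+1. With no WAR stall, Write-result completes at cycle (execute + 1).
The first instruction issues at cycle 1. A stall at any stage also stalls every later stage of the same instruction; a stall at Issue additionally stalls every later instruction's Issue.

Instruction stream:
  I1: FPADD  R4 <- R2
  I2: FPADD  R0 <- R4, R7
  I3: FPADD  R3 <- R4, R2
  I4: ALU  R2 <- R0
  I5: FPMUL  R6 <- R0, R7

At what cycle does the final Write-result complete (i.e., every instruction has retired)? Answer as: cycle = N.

cycle = 22

[I1] 1/2/5/6
[I2] 7/8/11/12  (struct: FPADD busy until I1 writes@6)
[I3] 13/14/17/18  (struct: FPADD busy until I2 writes@12)
[I4] 14/15/16/17
[I5] 15/16/21/22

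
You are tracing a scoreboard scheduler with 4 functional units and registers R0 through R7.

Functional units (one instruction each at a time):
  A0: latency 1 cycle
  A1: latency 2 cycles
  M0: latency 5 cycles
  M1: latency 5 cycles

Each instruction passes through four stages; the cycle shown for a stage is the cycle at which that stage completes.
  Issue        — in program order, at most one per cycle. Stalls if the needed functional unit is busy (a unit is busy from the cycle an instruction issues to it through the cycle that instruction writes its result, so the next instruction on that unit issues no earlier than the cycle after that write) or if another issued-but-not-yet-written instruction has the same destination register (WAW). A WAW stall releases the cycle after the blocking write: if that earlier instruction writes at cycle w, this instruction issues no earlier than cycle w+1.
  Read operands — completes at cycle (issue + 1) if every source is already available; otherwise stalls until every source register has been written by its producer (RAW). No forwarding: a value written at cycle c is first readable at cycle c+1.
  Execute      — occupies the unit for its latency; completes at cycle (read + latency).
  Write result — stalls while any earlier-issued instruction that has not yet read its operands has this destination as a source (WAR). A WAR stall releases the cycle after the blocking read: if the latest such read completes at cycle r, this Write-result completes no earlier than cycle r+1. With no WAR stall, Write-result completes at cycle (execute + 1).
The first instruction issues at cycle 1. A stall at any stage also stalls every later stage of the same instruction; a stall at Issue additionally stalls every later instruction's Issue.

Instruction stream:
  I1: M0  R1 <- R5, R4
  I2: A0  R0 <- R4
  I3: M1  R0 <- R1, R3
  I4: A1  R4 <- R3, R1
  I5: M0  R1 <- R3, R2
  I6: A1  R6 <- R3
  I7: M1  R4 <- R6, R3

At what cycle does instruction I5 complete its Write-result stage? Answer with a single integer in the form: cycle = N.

cycle = 16

cycle 1: I1→M0
cycle 2: I1 RO, I2→A0
cycle 3: I2 RO
cycle 4: I2 EX
cycle 5: I2 WR R0
cycle 6: I3→M1
cycle 7: I1 EX, I4→A1
cycle 8: I1 WR R1
cycle 9: I3 RO, I4 RO, I5→M0
cycle 10: I5 RO
cycle 11: I4 EX
cycle 12: I4 WR R4
cycle 13: I6→A1
cycle 14: I3 EX, I6 RO
cycle 15: I3 WR R0, I5 EX
cycle 16: I5 WR R1, I6 EX, I7→M1
cycle 17: I6 WR R6
cycle 18: I7 RO
cycle 23: I7 EX
cycle 24: I7 WR R4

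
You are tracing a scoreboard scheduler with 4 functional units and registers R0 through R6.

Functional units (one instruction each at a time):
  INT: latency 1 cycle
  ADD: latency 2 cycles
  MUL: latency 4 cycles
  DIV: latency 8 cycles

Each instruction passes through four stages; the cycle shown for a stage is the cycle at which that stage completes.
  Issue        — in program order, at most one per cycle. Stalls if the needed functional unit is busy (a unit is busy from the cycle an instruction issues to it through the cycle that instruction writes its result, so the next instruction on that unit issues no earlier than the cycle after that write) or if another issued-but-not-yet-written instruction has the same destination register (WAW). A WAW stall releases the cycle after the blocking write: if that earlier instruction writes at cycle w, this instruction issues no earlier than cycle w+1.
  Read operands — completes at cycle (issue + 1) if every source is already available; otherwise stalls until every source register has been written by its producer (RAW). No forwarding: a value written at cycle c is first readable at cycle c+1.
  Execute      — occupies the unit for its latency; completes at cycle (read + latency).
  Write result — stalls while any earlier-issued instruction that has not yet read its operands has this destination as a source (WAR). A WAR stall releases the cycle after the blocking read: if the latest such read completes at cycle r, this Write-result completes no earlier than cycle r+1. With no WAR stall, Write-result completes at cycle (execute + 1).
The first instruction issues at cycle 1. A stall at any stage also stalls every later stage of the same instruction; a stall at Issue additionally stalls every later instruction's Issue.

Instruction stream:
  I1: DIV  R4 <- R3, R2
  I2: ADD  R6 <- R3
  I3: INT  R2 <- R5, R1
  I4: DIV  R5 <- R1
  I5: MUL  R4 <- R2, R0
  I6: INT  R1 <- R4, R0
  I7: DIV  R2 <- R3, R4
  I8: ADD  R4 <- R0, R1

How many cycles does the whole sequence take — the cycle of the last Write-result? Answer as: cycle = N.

1) issue 1, read 2, done 10, write 11
2) issue 2, read 3, done 5, write 6
3) issue 3, read 4, done 5, write 6
4) issue 12, read 13, done 21, write 22  <struct: DIV busy until I1 writes@11>
5) issue 13, read 14, done 18, write 19
6) issue 14, read 20, done 21, write 22  <RAW R4: wait I5 write@19>
7) issue 23, read 24, done 32, write 33  <struct: DIV busy until I4 writes@22>
8) issue 24, read 25, done 27, write 28

cycle = 33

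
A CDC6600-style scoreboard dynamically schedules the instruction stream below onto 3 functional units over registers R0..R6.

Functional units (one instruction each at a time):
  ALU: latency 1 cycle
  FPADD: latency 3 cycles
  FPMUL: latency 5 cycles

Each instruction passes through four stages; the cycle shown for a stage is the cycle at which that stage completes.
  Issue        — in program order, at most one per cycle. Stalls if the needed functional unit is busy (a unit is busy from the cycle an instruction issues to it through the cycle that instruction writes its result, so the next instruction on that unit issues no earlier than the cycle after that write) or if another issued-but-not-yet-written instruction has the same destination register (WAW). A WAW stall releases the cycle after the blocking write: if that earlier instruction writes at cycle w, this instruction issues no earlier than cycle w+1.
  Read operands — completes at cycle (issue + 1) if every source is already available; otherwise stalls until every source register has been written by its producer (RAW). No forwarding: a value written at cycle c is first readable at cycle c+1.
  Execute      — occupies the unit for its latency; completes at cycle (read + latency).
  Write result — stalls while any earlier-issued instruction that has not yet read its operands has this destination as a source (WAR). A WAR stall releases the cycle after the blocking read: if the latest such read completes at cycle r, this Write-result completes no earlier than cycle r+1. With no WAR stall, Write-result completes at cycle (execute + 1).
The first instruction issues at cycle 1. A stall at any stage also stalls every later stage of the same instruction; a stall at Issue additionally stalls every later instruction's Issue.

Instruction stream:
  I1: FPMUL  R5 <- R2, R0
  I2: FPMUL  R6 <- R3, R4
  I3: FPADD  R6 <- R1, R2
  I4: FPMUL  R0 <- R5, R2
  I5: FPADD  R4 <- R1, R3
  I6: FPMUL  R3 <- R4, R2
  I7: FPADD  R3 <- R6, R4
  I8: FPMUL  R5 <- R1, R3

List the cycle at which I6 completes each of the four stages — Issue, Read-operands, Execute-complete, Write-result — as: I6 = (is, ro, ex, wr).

I6 = (26, 29, 34, 35)

cycle 1: I1→FPMUL
cycle 2: I1 RO
cycle 7: I1 EX
cycle 8: I1 WR R5
cycle 9: I2→FPMUL
cycle 10: I2 RO
cycle 15: I2 EX
cycle 16: I2 WR R6
cycle 17: I3→FPADD
cycle 18: I3 RO · I4→FPMUL
cycle 19: I4 RO
cycle 21: I3 EX
cycle 22: I3 WR R6
cycle 23: I5→FPADD
cycle 24: I4 EX · I5 RO
cycle 25: I4 WR R0
cycle 26: I6→FPMUL
cycle 27: I5 EX
cycle 28: I5 WR R4
cycle 29: I6 RO
cycle 34: I6 EX
cycle 35: I6 WR R3
cycle 36: I7→FPADD
cycle 37: I7 RO · I8→FPMUL
cycle 40: I7 EX
cycle 41: I7 WR R3
cycle 42: I8 RO
cycle 47: I8 EX
cycle 48: I8 WR R5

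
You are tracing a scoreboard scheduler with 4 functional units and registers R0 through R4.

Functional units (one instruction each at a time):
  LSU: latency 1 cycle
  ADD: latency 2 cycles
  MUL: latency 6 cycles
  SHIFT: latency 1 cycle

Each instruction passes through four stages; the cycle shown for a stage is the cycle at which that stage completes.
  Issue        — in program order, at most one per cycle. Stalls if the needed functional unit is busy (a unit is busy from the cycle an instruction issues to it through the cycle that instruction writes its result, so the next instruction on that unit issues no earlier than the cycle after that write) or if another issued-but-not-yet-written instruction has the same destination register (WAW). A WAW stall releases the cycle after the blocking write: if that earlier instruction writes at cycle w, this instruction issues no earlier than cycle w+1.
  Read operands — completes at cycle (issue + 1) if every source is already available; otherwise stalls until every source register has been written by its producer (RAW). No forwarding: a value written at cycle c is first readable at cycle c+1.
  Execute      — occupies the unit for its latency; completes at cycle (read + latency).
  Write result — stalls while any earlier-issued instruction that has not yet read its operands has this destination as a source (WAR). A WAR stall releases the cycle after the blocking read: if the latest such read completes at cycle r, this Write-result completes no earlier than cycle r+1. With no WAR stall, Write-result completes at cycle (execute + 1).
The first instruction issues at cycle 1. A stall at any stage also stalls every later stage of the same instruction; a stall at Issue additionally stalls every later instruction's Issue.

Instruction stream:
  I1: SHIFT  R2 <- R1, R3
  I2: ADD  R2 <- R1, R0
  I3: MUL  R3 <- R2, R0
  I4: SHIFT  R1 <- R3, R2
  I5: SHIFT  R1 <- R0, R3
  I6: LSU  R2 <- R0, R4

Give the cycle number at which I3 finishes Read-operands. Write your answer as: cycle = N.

cycle = 10

I1: IS=1 RO=2 EX=3 WR=4
I2: IS=5 RO=6 EX=8 WR=9  [WAW R2: wait I1 write@4]
I3: IS=6 RO=10 EX=16 WR=17  [RAW R2: wait I2 write@9]
I4: IS=7 RO=18 EX=19 WR=20  [RAW R3: wait I3 write@17]
I5: IS=21 RO=22 EX=23 WR=24  [struct: SHIFT busy until I4 writes@20]
I6: IS=22 RO=23 EX=24 WR=25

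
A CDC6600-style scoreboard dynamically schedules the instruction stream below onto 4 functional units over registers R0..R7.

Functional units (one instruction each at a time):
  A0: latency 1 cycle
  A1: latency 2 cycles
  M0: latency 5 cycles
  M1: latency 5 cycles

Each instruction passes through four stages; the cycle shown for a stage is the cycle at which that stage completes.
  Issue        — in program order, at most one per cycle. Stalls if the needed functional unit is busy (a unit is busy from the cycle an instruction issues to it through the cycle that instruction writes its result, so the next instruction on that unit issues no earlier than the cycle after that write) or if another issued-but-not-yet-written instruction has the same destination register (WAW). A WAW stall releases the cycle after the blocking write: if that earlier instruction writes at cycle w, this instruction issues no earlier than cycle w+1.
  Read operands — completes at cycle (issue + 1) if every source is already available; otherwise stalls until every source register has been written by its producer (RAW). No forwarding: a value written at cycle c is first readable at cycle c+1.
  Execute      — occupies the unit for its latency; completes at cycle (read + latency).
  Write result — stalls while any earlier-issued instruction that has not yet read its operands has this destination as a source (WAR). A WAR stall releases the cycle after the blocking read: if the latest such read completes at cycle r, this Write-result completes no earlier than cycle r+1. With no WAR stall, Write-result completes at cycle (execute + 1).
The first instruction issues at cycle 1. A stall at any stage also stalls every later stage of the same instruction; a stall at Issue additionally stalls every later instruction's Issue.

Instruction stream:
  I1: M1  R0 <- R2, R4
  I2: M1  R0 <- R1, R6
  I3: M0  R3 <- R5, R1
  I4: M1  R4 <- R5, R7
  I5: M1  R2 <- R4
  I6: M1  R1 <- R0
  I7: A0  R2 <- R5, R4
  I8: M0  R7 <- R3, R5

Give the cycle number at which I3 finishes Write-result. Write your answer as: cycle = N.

cycle = 17

cycle 1: issue I1 (M1)
cycle 2: I1 read-ops
cycle 7: I1 finished on M1
cycle 8: I1→R0
cycle 9: issue I2 (M1)
cycle 10: I2 read-ops · issue I3 (M0)
cycle 11: I3 read-ops
cycle 15: I2 finished on M1
cycle 16: I2→R0 · I3 finished on M0
cycle 17: I3→R3 · issue I4 (M1)
cycle 18: I4 read-ops
cycle 23: I4 finished on M1
cycle 24: I4→R4
cycle 25: issue I5 (M1)
cycle 26: I5 read-ops
cycle 31: I5 finished on M1
cycle 32: I5→R2
cycle 33: issue I6 (M1)
cycle 34: I6 read-ops · issue I7 (A0)
cycle 35: I7 read-ops · issue I8 (M0)
cycle 36: I7 finished on A0 · I8 read-ops
cycle 37: I7→R2
cycle 39: I6 finished on M1
cycle 40: I6→R1
cycle 41: I8 finished on M0
cycle 42: I8→R7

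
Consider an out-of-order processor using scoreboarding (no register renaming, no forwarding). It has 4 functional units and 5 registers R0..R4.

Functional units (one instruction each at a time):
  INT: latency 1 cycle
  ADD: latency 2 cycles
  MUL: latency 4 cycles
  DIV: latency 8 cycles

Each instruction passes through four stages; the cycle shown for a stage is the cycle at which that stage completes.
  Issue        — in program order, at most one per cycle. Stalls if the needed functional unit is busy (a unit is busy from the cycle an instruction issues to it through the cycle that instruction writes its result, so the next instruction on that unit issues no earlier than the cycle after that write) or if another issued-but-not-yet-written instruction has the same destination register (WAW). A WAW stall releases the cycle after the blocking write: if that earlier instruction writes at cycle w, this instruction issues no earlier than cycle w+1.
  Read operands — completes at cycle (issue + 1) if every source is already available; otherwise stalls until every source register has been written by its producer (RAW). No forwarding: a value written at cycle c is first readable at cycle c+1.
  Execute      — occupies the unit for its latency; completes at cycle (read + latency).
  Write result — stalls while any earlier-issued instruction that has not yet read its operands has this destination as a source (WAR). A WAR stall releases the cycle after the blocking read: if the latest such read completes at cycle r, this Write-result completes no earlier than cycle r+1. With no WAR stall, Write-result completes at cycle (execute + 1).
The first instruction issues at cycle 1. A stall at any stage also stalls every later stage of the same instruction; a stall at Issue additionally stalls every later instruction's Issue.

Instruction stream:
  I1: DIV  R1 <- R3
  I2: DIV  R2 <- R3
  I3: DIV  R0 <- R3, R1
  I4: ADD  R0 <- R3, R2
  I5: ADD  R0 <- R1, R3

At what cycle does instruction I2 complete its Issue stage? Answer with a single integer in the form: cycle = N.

cycle = 12

  I1 | 1 | 2 | 10 | 11
  I2 | 12 | 13 | 21 | 22   struct: DIV busy until I1 writes@11
  I3 | 23 | 24 | 32 | 33   struct: DIV busy until I2 writes@22
  I4 | 34 | 35 | 37 | 38   WAW R0: wait I3 write@33
  I5 | 39 | 40 | 42 | 43   struct: ADD busy until I4 writes@38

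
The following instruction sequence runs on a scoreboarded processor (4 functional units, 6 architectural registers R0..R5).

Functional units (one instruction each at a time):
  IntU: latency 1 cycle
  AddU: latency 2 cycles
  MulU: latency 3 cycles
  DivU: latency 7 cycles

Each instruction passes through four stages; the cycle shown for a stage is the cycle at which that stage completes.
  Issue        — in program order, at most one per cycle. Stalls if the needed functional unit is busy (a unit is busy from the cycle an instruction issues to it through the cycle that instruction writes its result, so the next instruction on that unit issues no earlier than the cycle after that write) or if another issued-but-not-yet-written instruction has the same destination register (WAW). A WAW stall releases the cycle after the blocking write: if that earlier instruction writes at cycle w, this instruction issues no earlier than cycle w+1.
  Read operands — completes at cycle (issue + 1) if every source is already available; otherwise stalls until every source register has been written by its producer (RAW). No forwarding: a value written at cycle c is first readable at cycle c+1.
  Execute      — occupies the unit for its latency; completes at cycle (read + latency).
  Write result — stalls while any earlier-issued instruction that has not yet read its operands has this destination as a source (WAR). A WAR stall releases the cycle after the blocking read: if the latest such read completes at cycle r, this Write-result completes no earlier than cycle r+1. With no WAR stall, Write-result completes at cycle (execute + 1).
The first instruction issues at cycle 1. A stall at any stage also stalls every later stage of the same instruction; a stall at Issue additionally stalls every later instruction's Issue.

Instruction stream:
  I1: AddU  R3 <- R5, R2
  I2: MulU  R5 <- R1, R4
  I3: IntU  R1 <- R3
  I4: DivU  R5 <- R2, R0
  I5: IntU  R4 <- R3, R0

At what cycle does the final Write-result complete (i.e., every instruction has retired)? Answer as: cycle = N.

  I1 | 1 | 2 | 4 | 5
  I2 | 2 | 3 | 6 | 7
  I3 | 3 | 6 | 7 | 8   RAW R3: wait I1 write@5
  I4 | 8 | 9 | 16 | 17   WAW R5: wait I2 write@7
  I5 | 9 | 10 | 11 | 12

cycle = 17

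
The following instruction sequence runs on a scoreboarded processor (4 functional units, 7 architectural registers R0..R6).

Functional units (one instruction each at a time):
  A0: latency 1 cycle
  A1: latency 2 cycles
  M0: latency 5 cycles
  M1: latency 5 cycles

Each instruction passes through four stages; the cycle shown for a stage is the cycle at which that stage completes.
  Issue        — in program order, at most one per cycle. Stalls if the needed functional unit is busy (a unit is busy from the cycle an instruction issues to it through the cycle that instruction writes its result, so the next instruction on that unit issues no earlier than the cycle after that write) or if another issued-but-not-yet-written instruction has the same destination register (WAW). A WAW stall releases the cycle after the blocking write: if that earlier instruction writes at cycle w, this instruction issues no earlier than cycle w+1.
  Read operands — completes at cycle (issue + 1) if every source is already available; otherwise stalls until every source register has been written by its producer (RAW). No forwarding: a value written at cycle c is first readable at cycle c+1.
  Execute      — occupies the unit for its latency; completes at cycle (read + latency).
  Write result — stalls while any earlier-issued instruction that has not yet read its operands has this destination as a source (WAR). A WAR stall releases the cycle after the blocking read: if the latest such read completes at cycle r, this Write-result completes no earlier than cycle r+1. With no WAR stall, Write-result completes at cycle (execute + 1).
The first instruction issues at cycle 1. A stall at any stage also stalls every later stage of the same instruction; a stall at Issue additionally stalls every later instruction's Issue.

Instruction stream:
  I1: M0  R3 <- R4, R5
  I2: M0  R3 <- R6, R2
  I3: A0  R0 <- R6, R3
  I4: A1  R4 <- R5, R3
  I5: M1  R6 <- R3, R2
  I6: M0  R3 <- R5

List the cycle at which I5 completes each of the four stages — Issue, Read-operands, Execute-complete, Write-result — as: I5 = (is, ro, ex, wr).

I5 = (12, 17, 22, 23)

[1] issue I1 (M0)
[2] I1 read-ops
[7] I1 finished on M0
[8] I1→R3
[9] issue I2 (M0)
[10] I2 read-ops · issue I3 (A0)
[11] issue I4 (A1)
[12] issue I5 (M1)
[15] I2 finished on M0
[16] I2→R3
[17] I3 read-ops · I4 read-ops · I5 read-ops · issue I6 (M0)
[18] I3 finished on A0 · I6 read-ops
[19] I3→R0 · I4 finished on A1
[20] I4→R4
[22] I5 finished on M1
[23] I5→R6 · I6 finished on M0
[24] I6→R3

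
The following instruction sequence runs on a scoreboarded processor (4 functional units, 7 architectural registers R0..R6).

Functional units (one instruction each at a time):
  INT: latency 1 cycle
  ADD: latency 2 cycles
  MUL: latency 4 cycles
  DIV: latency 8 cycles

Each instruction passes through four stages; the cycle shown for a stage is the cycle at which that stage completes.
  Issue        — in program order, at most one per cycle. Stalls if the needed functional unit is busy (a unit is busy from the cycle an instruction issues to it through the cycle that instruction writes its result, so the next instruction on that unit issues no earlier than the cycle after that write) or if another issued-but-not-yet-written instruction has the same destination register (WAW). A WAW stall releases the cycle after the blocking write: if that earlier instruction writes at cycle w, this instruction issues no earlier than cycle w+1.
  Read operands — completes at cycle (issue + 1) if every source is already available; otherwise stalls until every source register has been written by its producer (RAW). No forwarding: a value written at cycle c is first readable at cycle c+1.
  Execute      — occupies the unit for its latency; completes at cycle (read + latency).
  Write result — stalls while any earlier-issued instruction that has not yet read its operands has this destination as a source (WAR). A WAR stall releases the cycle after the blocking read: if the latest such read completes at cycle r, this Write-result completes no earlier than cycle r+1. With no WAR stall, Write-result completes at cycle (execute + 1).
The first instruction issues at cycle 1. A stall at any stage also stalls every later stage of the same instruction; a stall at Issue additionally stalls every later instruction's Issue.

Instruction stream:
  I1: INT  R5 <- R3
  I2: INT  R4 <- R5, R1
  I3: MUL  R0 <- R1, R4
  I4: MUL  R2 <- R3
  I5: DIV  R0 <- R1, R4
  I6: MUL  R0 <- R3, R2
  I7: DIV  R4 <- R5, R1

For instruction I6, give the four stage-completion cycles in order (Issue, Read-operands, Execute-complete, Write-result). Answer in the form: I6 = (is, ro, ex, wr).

I6 = (27, 28, 32, 33)

[1] I1→INT
[2] I1 RO
[3] I1 EX
[4] I1 WR R5
[5] I2→INT
[6] I2 RO | I3→MUL
[7] I2 EX
[8] I2 WR R4
[9] I3 RO
[13] I3 EX
[14] I3 WR R0
[15] I4→MUL
[16] I4 RO | I5→DIV
[17] I5 RO
[20] I4 EX
[21] I4 WR R2
[25] I5 EX
[26] I5 WR R0
[27] I6→MUL
[28] I6 RO | I7→DIV
[29] I7 RO
[32] I6 EX
[33] I6 WR R0
[37] I7 EX
[38] I7 WR R4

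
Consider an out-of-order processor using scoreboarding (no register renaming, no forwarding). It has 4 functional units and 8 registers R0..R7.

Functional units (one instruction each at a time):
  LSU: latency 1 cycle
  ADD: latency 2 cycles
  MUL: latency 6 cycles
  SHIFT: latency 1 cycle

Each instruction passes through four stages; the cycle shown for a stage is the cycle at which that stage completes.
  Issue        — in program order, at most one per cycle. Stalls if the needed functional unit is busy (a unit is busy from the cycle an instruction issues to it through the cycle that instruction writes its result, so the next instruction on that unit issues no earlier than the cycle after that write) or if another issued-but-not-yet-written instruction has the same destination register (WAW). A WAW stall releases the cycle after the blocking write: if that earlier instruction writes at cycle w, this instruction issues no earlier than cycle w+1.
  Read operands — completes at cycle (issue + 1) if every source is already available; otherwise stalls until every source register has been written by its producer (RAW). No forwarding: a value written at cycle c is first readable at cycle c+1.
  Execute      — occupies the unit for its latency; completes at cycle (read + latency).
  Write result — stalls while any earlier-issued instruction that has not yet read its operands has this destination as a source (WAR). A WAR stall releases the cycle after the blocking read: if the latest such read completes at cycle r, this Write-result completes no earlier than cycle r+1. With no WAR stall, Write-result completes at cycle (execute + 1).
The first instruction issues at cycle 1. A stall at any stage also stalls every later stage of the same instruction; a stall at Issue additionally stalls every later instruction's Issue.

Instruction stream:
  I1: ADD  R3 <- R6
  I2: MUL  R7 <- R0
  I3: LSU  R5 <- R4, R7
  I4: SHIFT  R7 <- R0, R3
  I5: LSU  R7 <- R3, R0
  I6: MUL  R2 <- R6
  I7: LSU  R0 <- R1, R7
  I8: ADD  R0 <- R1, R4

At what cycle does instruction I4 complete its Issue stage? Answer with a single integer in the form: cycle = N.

cycle = 11

cycle 1: I1 dispatched to ADD
cycle 2: I1 operands ready · I2 dispatched to MUL
cycle 3: I2 operands ready · I3 dispatched to LSU
cycle 4: I1 complete
cycle 5: R3←I1
cycle 9: I2 complete
cycle 10: R7←I2
cycle 11: I3 operands ready · I4 dispatched to SHIFT
cycle 12: I3 complete · I4 operands ready
cycle 13: R5←I3 · I4 complete
cycle 14: R7←I4
cycle 15: I5 dispatched to LSU
cycle 16: I5 operands ready · I6 dispatched to MUL
cycle 17: I5 complete · I6 operands ready
cycle 18: R7←I5
cycle 19: I7 dispatched to LSU
cycle 20: I7 operands ready
cycle 21: I7 complete
cycle 22: R0←I7
cycle 23: I6 complete · I8 dispatched to ADD
cycle 24: R2←I6 · I8 operands ready
cycle 26: I8 complete
cycle 27: R0←I8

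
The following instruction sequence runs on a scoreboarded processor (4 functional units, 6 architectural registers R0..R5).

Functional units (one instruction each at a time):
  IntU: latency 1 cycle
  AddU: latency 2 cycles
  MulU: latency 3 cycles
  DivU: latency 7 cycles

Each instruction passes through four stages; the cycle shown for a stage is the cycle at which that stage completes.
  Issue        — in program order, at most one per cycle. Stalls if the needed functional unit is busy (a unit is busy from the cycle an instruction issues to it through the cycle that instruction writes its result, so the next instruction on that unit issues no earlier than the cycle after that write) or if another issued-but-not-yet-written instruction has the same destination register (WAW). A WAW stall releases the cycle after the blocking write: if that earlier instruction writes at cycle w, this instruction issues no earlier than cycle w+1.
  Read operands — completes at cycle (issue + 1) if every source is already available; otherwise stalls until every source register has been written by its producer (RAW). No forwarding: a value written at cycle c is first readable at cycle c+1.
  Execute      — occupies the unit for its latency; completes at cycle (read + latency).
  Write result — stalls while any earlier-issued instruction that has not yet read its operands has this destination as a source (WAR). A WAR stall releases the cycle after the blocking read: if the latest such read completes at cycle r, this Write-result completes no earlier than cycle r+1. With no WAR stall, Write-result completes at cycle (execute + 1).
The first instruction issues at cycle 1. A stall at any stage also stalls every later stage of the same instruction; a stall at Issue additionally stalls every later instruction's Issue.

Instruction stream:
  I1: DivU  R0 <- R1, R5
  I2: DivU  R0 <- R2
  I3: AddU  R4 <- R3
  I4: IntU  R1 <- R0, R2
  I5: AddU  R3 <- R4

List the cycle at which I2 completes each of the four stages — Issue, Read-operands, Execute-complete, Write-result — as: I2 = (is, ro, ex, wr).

I2 = (11, 12, 19, 20)

  I1 | 1 | 2 | 9 | 10
  I2 | 11 | 12 | 19 | 20   struct: DivU busy until I1 writes@10
  I3 | 12 | 13 | 15 | 16
  I4 | 13 | 21 | 22 | 23   RAW R0: wait I2 write@20
  I5 | 17 | 18 | 20 | 21   struct: AddU busy until I3 writes@16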